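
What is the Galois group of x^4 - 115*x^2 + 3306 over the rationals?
Gal(K/Q) = V_4 (Klein four-group, Z/2Z × Z/2Z)

f factors as (x^2 - 57)(x^2 - 58), so the splitting field is K = Q(sqrt(57), sqrt(58)). The elements 57, 58, 3306 are all non-squares in Q, so sqrt(57) and sqrt(58) generate independent quadratic extensions. Thus [K:Q] = 4 and Gal(K/Q) is generated by the two order-2 automorphisms sqrt(57) ↦ -sqrt(57) and sqrt(58) ↦ -sqrt(58), giving V_4.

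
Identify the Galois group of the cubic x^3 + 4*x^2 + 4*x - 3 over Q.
Gal(K/Q) = S_3 (symmetric group of order 6)

Compute the discriminant of x^3 + (4)*x^2 + (4)*x + (-3): Δ = -339. Since Δ is not a rational square, the Galois group is not contained in A_3; it must be the full S_3 (irreducibility of the cubic rules out anything smaller).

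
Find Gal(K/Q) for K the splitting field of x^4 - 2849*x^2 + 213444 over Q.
Gal(K/Q) = Z/2Z (cyclic of order 2)

f factors as (x^2 - 77)(x^2 - 2772), so the splitting field is K = Q(sqrt(77), sqrt(2772)). The squarefree part of 77 is 77 and the squarefree part of 2772 is also 77, so sqrt(77) and sqrt(2772) are both rational multiples of sqrt(77). Hence Q(sqrt(77)) = Q(sqrt(2772)) = Q(sqrt(77)), and the splitting field collapses to a single degree-2 extension with Galois group Z/2Z.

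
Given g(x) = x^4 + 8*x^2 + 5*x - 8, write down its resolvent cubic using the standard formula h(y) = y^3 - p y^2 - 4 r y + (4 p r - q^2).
h(y) = y^3 - 8*y^2 + 32*y - 281

Identify coefficients: p = 8, q = 5, r = -8.
Plug into h(y) = y^3 - p y^2 - 4 r y + (4 p r - q^2):
  h(y) = y^3 - (8) y^2 - 4*(-8) y + (4*(8)*(-8) - (5)^2)
       = y^3 + (-8) y^2 + (32) y + (-281).
Simplifying: h(y) = y^3 - 8*y^2 + 32*y - 281.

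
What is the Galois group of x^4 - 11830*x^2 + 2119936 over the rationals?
Gal(K/Q) = Z/2Z (cyclic of order 2)

f factors as (x^2 - 182)(x^2 - 11648), so the splitting field is K = Q(sqrt(182), sqrt(11648)). The squarefree part of 182 is 182 and the squarefree part of 11648 is also 182, so sqrt(182) and sqrt(11648) are both rational multiples of sqrt(182). Hence Q(sqrt(182)) = Q(sqrt(11648)) = Q(sqrt(182)), and the splitting field collapses to a single degree-2 extension with Galois group Z/2Z.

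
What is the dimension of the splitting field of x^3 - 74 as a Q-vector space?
[K:Q] = 6

x^3 - 74 has one real root r = 74^(1/3) and two complex roots r*zeta_3, r*zeta_3^2 where zeta_3 = e^(2*pi*i/3). The splitting field is Q(r, zeta_3). [Q(r):Q] = 3 and [Q(zeta_3):Q] = 2 with gcd = 1, so [Q(r, zeta_3):Q] = 3 * 2 = 6.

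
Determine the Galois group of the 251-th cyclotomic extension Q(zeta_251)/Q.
|Gal(Q(zeta_251)/Q)| = phi(251) = 250; group ≅ (Z/251Z)^* ≅ Z/250Z

The n-th cyclotomic polynomial Φ_251(x) is the minimal polynomial of zeta_251 over Q and has degree phi(251) = 250. So Q(zeta_251) is a degree-250 Galois extension with Galois group (Z/251Z)^*. (Z/251Z)^* is cyclic since 251 is an odd prime power (or 4). Hence Gal(Q(zeta_251)/Q) ≅ Z/250Z.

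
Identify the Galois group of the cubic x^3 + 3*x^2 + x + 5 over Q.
Gal(K/Q) = S_3 (symmetric group of order 6)

Compute the discriminant of x^3 + (3)*x^2 + (1)*x + (5): Δ = -940. Since Δ is not a rational square, the Galois group is not contained in A_3; it must be the full S_3 (irreducibility of the cubic rules out anything smaller).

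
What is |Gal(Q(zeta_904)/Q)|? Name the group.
|Gal(Q(zeta_904)/Q)| = phi(904) = 448; group ≅ (Z/904Z)^* ≅ Z/2Z × Z/2Z × Z/112Z

The n-th cyclotomic polynomial Φ_904(x) is the minimal polynomial of zeta_904 over Q and has degree phi(904) = 448. So Q(zeta_904) is a degree-448 Galois extension with Galois group (Z/904Z)^*. By CRT, (Z/904Z)^* ≅ (Z/8Z)^* × (Z/113Z)^*. Each prime-power unit group is (Z/8Z)^* ≅ Z/2Z × Z/2Z; (Z/113Z)^* ≅ Z/112Z. Hence Gal(Q(zeta_904)/Q) ≅ Z/2Z × Z/2Z × Z/112Z.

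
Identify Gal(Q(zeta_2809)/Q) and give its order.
|Gal(Q(zeta_2809)/Q)| = phi(2809) = 2756; group ≅ (Z/2809Z)^* ≅ Z/2756Z

The n-th cyclotomic polynomial Φ_2809(x) is the minimal polynomial of zeta_2809 over Q and has degree phi(2809) = 2756. So Q(zeta_2809) is a degree-2756 Galois extension with Galois group (Z/2809Z)^*. (Z/2809Z)^* is cyclic since 2809 is an odd prime power (or 4). Hence Gal(Q(zeta_2809)/Q) ≅ Z/2756Z.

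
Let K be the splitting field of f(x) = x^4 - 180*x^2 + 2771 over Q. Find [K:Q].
[K:Q] = 4

f factors as (x^2 - 163)(x^2 - 17); the splitting field is K = Q(sqrt(163), sqrt(17)). Since 163, 17, and 2771 are all non-squares in Q, the three subfields Q(sqrt(163)), Q(sqrt(17)), Q(sqrt(2771)) are distinct degree-2 extensions, so [K:Q] = 4 (Klein four Galois group).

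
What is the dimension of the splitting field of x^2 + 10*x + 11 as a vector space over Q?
[K:Q] = 2

The discriminant of x^2 + (10)*x + (11) is b^2 - 4c = 100 - (44) = 56. Since 56 is not a perfect square in Q, the polynomial is irreducible over Q. Its two roots generate a degree-2 extension, so [K:Q] = 2.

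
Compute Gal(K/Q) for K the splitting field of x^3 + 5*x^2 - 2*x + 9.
Gal(K/Q) = S_3 (symmetric group of order 6)

Compute the discriminant of x^3 + (5)*x^2 + (-2)*x + (9): Δ = -8175. Since Δ is not a rational square, the Galois group is not contained in A_3; it must be the full S_3 (irreducibility of the cubic rules out anything smaller).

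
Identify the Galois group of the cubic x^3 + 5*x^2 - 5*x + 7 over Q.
Gal(K/Q) = S_3 (symmetric group of order 6)

Compute the discriminant of x^3 + (5)*x^2 + (-5)*x + (7): Δ = -6848. Since Δ is not a rational square, the Galois group is not contained in A_3; it must be the full S_3 (irreducibility of the cubic rules out anything smaller).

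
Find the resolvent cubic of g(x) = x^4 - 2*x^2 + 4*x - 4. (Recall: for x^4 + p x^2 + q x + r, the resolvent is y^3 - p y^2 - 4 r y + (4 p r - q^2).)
h(y) = y^3 + 2*y^2 + 16*y + 16

Identify coefficients: p = -2, q = 4, r = -4.
Plug into h(y) = y^3 - p y^2 - 4 r y + (4 p r - q^2):
  h(y) = y^3 - (-2) y^2 - 4*(-4) y + (4*(-2)*(-4) - (4)^2)
       = y^3 + (2) y^2 + (16) y + (16).
Simplifying: h(y) = y^3 + 2*y^2 + 16*y + 16.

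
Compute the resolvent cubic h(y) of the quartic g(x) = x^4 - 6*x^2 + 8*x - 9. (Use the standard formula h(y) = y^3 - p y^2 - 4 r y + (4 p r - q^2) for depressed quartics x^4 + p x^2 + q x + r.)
h(y) = y^3 + 6*y^2 + 36*y + 152

Identify coefficients: p = -6, q = 8, r = -9.
Plug into h(y) = y^3 - p y^2 - 4 r y + (4 p r - q^2):
  h(y) = y^3 - (-6) y^2 - 4*(-9) y + (4*(-6)*(-9) - (8)^2)
       = y^3 + (6) y^2 + (36) y + (152).
Simplifying: h(y) = y^3 + 6*y^2 + 36*y + 152.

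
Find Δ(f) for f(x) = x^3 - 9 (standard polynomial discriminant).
Δ = -2187

For a depressed cubic x^3 + p x + q the discriminant is Δ = -4 p^3 - 27 q^2 = -4*(0)^3 - 27*(-9)^2 = 0 - 2187 = -2187.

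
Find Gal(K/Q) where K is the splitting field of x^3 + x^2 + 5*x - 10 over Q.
Gal(K/Q) = S_3 (symmetric group of order 6)

Compute the discriminant of x^3 + (1)*x^2 + (5)*x + (-10): Δ = -4035. Since Δ is not a rational square, the Galois group is not contained in A_3; it must be the full S_3 (irreducibility of the cubic rules out anything smaller).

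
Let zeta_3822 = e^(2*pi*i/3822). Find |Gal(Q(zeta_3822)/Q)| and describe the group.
|Gal(Q(zeta_3822)/Q)| = phi(3822) = 1008; group ≅ (Z/3822Z)^* ≅ Z/2Z × Z/12Z × Z/42Z

The n-th cyclotomic polynomial Φ_3822(x) is the minimal polynomial of zeta_3822 over Q and has degree phi(3822) = 1008. So Q(zeta_3822) is a degree-1008 Galois extension with Galois group (Z/3822Z)^*. By CRT, (Z/3822Z)^* ≅ (Z/2Z)^* × (Z/3Z)^* × (Z/49Z)^* × (Z/13Z)^*. Each prime-power unit group is (Z/2Z)^* ≅ trivial group (order 1); (Z/3Z)^* ≅ Z/2Z; (Z/49Z)^* ≅ Z/42Z; (Z/13Z)^* ≅ Z/12Z. Hence Gal(Q(zeta_3822)/Q) ≅ Z/2Z × Z/12Z × Z/42Z.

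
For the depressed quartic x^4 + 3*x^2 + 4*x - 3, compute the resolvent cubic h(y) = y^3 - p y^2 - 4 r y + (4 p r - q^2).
h(y) = y^3 - 3*y^2 + 12*y - 52

Identify coefficients: p = 3, q = 4, r = -3.
Plug into h(y) = y^3 - p y^2 - 4 r y + (4 p r - q^2):
  h(y) = y^3 - (3) y^2 - 4*(-3) y + (4*(3)*(-3) - (4)^2)
       = y^3 + (-3) y^2 + (12) y + (-52).
Simplifying: h(y) = y^3 - 3*y^2 + 12*y - 52.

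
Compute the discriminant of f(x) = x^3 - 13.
Δ = -4563

For a depressed cubic x^3 + p x + q the discriminant is Δ = -4 p^3 - 27 q^2 = -4*(0)^3 - 27*(-13)^2 = 0 - 4563 = -4563.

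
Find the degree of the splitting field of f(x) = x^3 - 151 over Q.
[K:Q] = 6

x^3 - 151 has one real root r = 151^(1/3) and two complex roots r*zeta_3, r*zeta_3^2 where zeta_3 = e^(2*pi*i/3). The splitting field is Q(r, zeta_3). [Q(r):Q] = 3 and [Q(zeta_3):Q] = 2 with gcd = 1, so [Q(r, zeta_3):Q] = 3 * 2 = 6.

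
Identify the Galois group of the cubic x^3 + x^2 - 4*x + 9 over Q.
Gal(K/Q) = S_3 (symmetric group of order 6)

Compute the discriminant of x^3 + (1)*x^2 + (-4)*x + (9): Δ = -2599. Since Δ is not a rational square, the Galois group is not contained in A_3; it must be the full S_3 (irreducibility of the cubic rules out anything smaller).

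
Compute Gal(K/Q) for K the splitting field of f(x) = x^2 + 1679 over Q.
Gal(K/Q) = Z/2Z (cyclic of order 2)

x^2 + 1679 is irreducible over Q since -1679 is not a rational square. The splitting field Q(sqrt(-1679)) has degree 2 over Q, and its unique nontrivial automorphism is sqrt(-1679) ↦ -sqrt(-1679). Hence Gal(Q(sqrt(-1679))/Q) = Z/2Z.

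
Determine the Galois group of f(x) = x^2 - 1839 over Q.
Gal(K/Q) = Z/2Z (cyclic of order 2)

x^2 - 1839 is irreducible over Q since 1839 is not a rational square. The splitting field Q(sqrt(1839)) has degree 2 over Q, and its unique nontrivial automorphism is sqrt(1839) ↦ -sqrt(1839). Hence Gal(Q(sqrt(1839))/Q) = Z/2Z.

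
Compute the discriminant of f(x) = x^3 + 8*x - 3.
Δ = -2291

For a depressed cubic x^3 + p x + q the discriminant is Δ = -4 p^3 - 27 q^2 = -4*(8)^3 - 27*(-3)^2 = -2048 - 243 = -2291.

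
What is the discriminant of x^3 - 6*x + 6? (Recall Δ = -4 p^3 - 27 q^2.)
Δ = -108

For a depressed cubic x^3 + p x + q the discriminant is Δ = -4 p^3 - 27 q^2 = -4*(-6)^3 - 27*(6)^2 = 864 - 972 = -108.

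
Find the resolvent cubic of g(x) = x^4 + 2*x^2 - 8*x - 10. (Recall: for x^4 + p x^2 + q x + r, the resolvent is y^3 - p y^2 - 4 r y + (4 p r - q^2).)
h(y) = y^3 - 2*y^2 + 40*y - 144

Identify coefficients: p = 2, q = -8, r = -10.
Plug into h(y) = y^3 - p y^2 - 4 r y + (4 p r - q^2):
  h(y) = y^3 - (2) y^2 - 4*(-10) y + (4*(2)*(-10) - (-8)^2)
       = y^3 + (-2) y^2 + (40) y + (-144).
Simplifying: h(y) = y^3 - 2*y^2 + 40*y - 144.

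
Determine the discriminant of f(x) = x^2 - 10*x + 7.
Δ = 72

For a quadratic a x^2 + b x + c the discriminant is Δ = b^2 - 4ac = (-10)^2 - 4*(1)*(7) = 100 - (28) = 72.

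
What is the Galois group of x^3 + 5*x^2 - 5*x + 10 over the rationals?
Gal(K/Q) = S_3 (symmetric group of order 6)

Compute the discriminant of x^3 + (5)*x^2 + (-5)*x + (10): Δ = -11075. Since Δ is not a rational square, the Galois group is not contained in A_3; it must be the full S_3 (irreducibility of the cubic rules out anything smaller).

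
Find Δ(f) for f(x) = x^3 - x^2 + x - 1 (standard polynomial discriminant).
Δ = -16

For x^3 + a x^2 + b x + c the discriminant is Δ = 18 a b c - 4 a^3 c + a^2 b^2 - 4 b^3 - 27 c^2.
Plug a = -1, b = 1, c = -1:
  18*(-1)*(1)*(-1) - 4*(-1)^3*(-1) + (-1)^2*(1)^2 - 4*(1)^3 - 27*(-1)^2
  = 18 + (-4) + 1 + (-4) + (-27)
  = -16.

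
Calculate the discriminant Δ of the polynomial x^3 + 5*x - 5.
Δ = -1175

For a depressed cubic x^3 + p x + q the discriminant is Δ = -4 p^3 - 27 q^2 = -4*(5)^3 - 27*(-5)^2 = -500 - 675 = -1175.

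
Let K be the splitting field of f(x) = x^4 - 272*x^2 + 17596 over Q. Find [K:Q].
[K:Q] = 4

f factors as (x^2 - 106)(x^2 - 166); the splitting field is K = Q(sqrt(106), sqrt(166)). Since 106, 166, and 17596 are all non-squares in Q, the three subfields Q(sqrt(106)), Q(sqrt(166)), Q(sqrt(17596)) are distinct degree-2 extensions, so [K:Q] = 4 (Klein four Galois group).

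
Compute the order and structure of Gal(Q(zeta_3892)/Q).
|Gal(Q(zeta_3892)/Q)| = phi(3892) = 1656; group ≅ (Z/3892Z)^* ≅ Z/2Z × Z/6Z × Z/138Z

The n-th cyclotomic polynomial Φ_3892(x) is the minimal polynomial of zeta_3892 over Q and has degree phi(3892) = 1656. So Q(zeta_3892) is a degree-1656 Galois extension with Galois group (Z/3892Z)^*. By CRT, (Z/3892Z)^* ≅ (Z/4Z)^* × (Z/7Z)^* × (Z/139Z)^*. Each prime-power unit group is (Z/4Z)^* ≅ Z/2Z; (Z/7Z)^* ≅ Z/6Z; (Z/139Z)^* ≅ Z/138Z. Hence Gal(Q(zeta_3892)/Q) ≅ Z/2Z × Z/6Z × Z/138Z.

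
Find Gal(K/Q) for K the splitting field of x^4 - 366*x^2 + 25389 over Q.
Gal(K/Q) = V_4 (Klein four-group, Z/2Z × Z/2Z)

f factors as (x^2 - 93)(x^2 - 273), so the splitting field is K = Q(sqrt(93), sqrt(273)). The elements 93, 273, 25389 are all non-squares in Q, so sqrt(93) and sqrt(273) generate independent quadratic extensions. Thus [K:Q] = 4 and Gal(K/Q) is generated by the two order-2 automorphisms sqrt(93) ↦ -sqrt(93) and sqrt(273) ↦ -sqrt(273), giving V_4.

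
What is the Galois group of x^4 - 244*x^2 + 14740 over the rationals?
Gal(K/Q) = V_4 (Klein four-group, Z/2Z × Z/2Z)

f factors as (x^2 - 134)(x^2 - 110), so the splitting field is K = Q(sqrt(134), sqrt(110)). The elements 134, 110, 14740 are all non-squares in Q, so sqrt(134) and sqrt(110) generate independent quadratic extensions. Thus [K:Q] = 4 and Gal(K/Q) is generated by the two order-2 automorphisms sqrt(134) ↦ -sqrt(134) and sqrt(110) ↦ -sqrt(110), giving V_4.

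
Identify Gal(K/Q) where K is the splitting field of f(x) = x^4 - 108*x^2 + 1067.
Gal(K/Q) = V_4 (Klein four-group, Z/2Z × Z/2Z)

f factors as (x^2 - 11)(x^2 - 97), so the splitting field is K = Q(sqrt(11), sqrt(97)). The elements 11, 97, 1067 are all non-squares in Q, so sqrt(11) and sqrt(97) generate independent quadratic extensions. Thus [K:Q] = 4 and Gal(K/Q) is generated by the two order-2 automorphisms sqrt(11) ↦ -sqrt(11) and sqrt(97) ↦ -sqrt(97), giving V_4.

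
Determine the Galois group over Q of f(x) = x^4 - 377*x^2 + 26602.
Gal(K/Q) = V_4 (Klein four-group, Z/2Z × Z/2Z)

f factors as (x^2 - 94)(x^2 - 283), so the splitting field is K = Q(sqrt(94), sqrt(283)). The elements 94, 283, 26602 are all non-squares in Q, so sqrt(94) and sqrt(283) generate independent quadratic extensions. Thus [K:Q] = 4 and Gal(K/Q) is generated by the two order-2 automorphisms sqrt(94) ↦ -sqrt(94) and sqrt(283) ↦ -sqrt(283), giving V_4.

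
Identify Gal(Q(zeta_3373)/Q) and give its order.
|Gal(Q(zeta_3373)/Q)| = phi(3373) = 3372; group ≅ (Z/3373Z)^* ≅ Z/3372Z

The n-th cyclotomic polynomial Φ_3373(x) is the minimal polynomial of zeta_3373 over Q and has degree phi(3373) = 3372. So Q(zeta_3373) is a degree-3372 Galois extension with Galois group (Z/3373Z)^*. (Z/3373Z)^* is cyclic since 3373 is an odd prime power (or 4). Hence Gal(Q(zeta_3373)/Q) ≅ Z/3372Z.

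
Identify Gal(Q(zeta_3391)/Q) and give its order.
|Gal(Q(zeta_3391)/Q)| = phi(3391) = 3390; group ≅ (Z/3391Z)^* ≅ Z/3390Z

The n-th cyclotomic polynomial Φ_3391(x) is the minimal polynomial of zeta_3391 over Q and has degree phi(3391) = 3390. So Q(zeta_3391) is a degree-3390 Galois extension with Galois group (Z/3391Z)^*. (Z/3391Z)^* is cyclic since 3391 is an odd prime power (or 4). Hence Gal(Q(zeta_3391)/Q) ≅ Z/3390Z.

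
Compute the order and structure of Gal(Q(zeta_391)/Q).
|Gal(Q(zeta_391)/Q)| = phi(391) = 352; group ≅ (Z/391Z)^* ≅ Z/16Z × Z/22Z

The n-th cyclotomic polynomial Φ_391(x) is the minimal polynomial of zeta_391 over Q and has degree phi(391) = 352. So Q(zeta_391) is a degree-352 Galois extension with Galois group (Z/391Z)^*. By CRT, (Z/391Z)^* ≅ (Z/17Z)^* × (Z/23Z)^*. Each prime-power unit group is (Z/17Z)^* ≅ Z/16Z; (Z/23Z)^* ≅ Z/22Z. Hence Gal(Q(zeta_391)/Q) ≅ Z/16Z × Z/22Z.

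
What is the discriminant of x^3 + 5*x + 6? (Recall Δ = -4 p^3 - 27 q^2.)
Δ = -1472

For a depressed cubic x^3 + p x + q the discriminant is Δ = -4 p^3 - 27 q^2 = -4*(5)^3 - 27*(6)^2 = -500 - 972 = -1472.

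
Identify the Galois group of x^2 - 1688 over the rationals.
Gal(K/Q) = Z/2Z (cyclic of order 2)

x^2 - 1688 is irreducible over Q since 1688 is not a rational square. The splitting field Q(sqrt(1688)) has degree 2 over Q, and its unique nontrivial automorphism is sqrt(1688) ↦ -sqrt(1688). Hence Gal(Q(sqrt(1688))/Q) = Z/2Z.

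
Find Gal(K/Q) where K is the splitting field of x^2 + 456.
Gal(K/Q) = Z/2Z (cyclic of order 2)

x^2 + 456 is irreducible over Q since -456 is not a rational square. The splitting field Q(sqrt(-456)) has degree 2 over Q, and its unique nontrivial automorphism is sqrt(-456) ↦ -sqrt(-456). Hence Gal(Q(sqrt(-456))/Q) = Z/2Z.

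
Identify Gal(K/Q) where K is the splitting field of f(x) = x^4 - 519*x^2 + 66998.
Gal(K/Q) = V_4 (Klein four-group, Z/2Z × Z/2Z)

f factors as (x^2 - 278)(x^2 - 241), so the splitting field is K = Q(sqrt(278), sqrt(241)). The elements 278, 241, 66998 are all non-squares in Q, so sqrt(278) and sqrt(241) generate independent quadratic extensions. Thus [K:Q] = 4 and Gal(K/Q) is generated by the two order-2 automorphisms sqrt(278) ↦ -sqrt(278) and sqrt(241) ↦ -sqrt(241), giving V_4.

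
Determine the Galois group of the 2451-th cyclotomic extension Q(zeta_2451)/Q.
|Gal(Q(zeta_2451)/Q)| = phi(2451) = 1512; group ≅ (Z/2451Z)^* ≅ Z/2Z × Z/18Z × Z/42Z

The n-th cyclotomic polynomial Φ_2451(x) is the minimal polynomial of zeta_2451 over Q and has degree phi(2451) = 1512. So Q(zeta_2451) is a degree-1512 Galois extension with Galois group (Z/2451Z)^*. By CRT, (Z/2451Z)^* ≅ (Z/3Z)^* × (Z/19Z)^* × (Z/43Z)^*. Each prime-power unit group is (Z/3Z)^* ≅ Z/2Z; (Z/19Z)^* ≅ Z/18Z; (Z/43Z)^* ≅ Z/42Z. Hence Gal(Q(zeta_2451)/Q) ≅ Z/2Z × Z/18Z × Z/42Z.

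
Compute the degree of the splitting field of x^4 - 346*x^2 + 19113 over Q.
[K:Q] = 4

f factors as (x^2 - 277)(x^2 - 69); the splitting field is K = Q(sqrt(277), sqrt(69)). Since 277, 69, and 19113 are all non-squares in Q, the three subfields Q(sqrt(277)), Q(sqrt(69)), Q(sqrt(19113)) are distinct degree-2 extensions, so [K:Q] = 4 (Klein four Galois group).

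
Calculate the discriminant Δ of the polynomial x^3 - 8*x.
Δ = 2048

For a depressed cubic x^3 + p x + q the discriminant is Δ = -4 p^3 - 27 q^2 = -4*(-8)^3 - 27*(0)^2 = 2048 - 0 = 2048.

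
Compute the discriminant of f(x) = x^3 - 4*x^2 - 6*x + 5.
Δ = 4205

For x^3 + a x^2 + b x + c the discriminant is Δ = 18 a b c - 4 a^3 c + a^2 b^2 - 4 b^3 - 27 c^2.
Plug a = -4, b = -6, c = 5:
  18*(-4)*(-6)*(5) - 4*(-4)^3*(5) + (-4)^2*(-6)^2 - 4*(-6)^3 - 27*(5)^2
  = 2160 + (1280) + 576 + (864) + (-675)
  = 4205.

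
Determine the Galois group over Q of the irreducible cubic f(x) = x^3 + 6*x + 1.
Gal(K/Q) = S_3 (symmetric group of order 6)

Compute the discriminant of x^3 + (0)*x^2 + (6)*x + (1): Δ = -891. Since Δ is not a rational square, the Galois group is not contained in A_3; it must be the full S_3 (irreducibility of the cubic rules out anything smaller).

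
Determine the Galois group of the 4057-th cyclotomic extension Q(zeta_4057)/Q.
|Gal(Q(zeta_4057)/Q)| = phi(4057) = 4056; group ≅ (Z/4057Z)^* ≅ Z/4056Z

The n-th cyclotomic polynomial Φ_4057(x) is the minimal polynomial of zeta_4057 over Q and has degree phi(4057) = 4056. So Q(zeta_4057) is a degree-4056 Galois extension with Galois group (Z/4057Z)^*. (Z/4057Z)^* is cyclic since 4057 is an odd prime power (or 4). Hence Gal(Q(zeta_4057)/Q) ≅ Z/4056Z.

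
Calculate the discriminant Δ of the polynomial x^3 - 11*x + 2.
Δ = 5216

For a depressed cubic x^3 + p x + q the discriminant is Δ = -4 p^3 - 27 q^2 = -4*(-11)^3 - 27*(2)^2 = 5324 - 108 = 5216.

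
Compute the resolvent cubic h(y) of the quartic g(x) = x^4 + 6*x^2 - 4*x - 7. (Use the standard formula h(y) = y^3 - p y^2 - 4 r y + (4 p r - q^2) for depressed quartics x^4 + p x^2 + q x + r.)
h(y) = y^3 - 6*y^2 + 28*y - 184

Identify coefficients: p = 6, q = -4, r = -7.
Plug into h(y) = y^3 - p y^2 - 4 r y + (4 p r - q^2):
  h(y) = y^3 - (6) y^2 - 4*(-7) y + (4*(6)*(-7) - (-4)^2)
       = y^3 + (-6) y^2 + (28) y + (-184).
Simplifying: h(y) = y^3 - 6*y^2 + 28*y - 184.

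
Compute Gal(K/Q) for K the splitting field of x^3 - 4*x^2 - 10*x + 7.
Gal(K/Q) = S_3 (symmetric group of order 6)

Compute the discriminant of x^3 + (-4)*x^2 + (-10)*x + (7): Δ = 11109. Since Δ is not a rational square, the Galois group is not contained in A_3; it must be the full S_3 (irreducibility of the cubic rules out anything smaller).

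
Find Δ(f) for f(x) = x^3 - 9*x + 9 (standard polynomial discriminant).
Δ = 729

For a depressed cubic x^3 + p x + q the discriminant is Δ = -4 p^3 - 27 q^2 = -4*(-9)^3 - 27*(9)^2 = 2916 - 2187 = 729.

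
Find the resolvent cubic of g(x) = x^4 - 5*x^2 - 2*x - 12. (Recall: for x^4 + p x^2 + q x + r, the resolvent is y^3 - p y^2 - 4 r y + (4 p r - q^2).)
h(y) = y^3 + 5*y^2 + 48*y + 236

Identify coefficients: p = -5, q = -2, r = -12.
Plug into h(y) = y^3 - p y^2 - 4 r y + (4 p r - q^2):
  h(y) = y^3 - (-5) y^2 - 4*(-12) y + (4*(-5)*(-12) - (-2)^2)
       = y^3 + (5) y^2 + (48) y + (236).
Simplifying: h(y) = y^3 + 5*y^2 + 48*y + 236.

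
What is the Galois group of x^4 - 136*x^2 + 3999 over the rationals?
Gal(K/Q) = V_4 (Klein four-group, Z/2Z × Z/2Z)

f factors as (x^2 - 43)(x^2 - 93), so the splitting field is K = Q(sqrt(43), sqrt(93)). The elements 43, 93, 3999 are all non-squares in Q, so sqrt(43) and sqrt(93) generate independent quadratic extensions. Thus [K:Q] = 4 and Gal(K/Q) is generated by the two order-2 automorphisms sqrt(43) ↦ -sqrt(43) and sqrt(93) ↦ -sqrt(93), giving V_4.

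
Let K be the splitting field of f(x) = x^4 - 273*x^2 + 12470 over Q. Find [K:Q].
[K:Q] = 4

f factors as (x^2 - 215)(x^2 - 58); the splitting field is K = Q(sqrt(215), sqrt(58)). Since 215, 58, and 12470 are all non-squares in Q, the three subfields Q(sqrt(215)), Q(sqrt(58)), Q(sqrt(12470)) are distinct degree-2 extensions, so [K:Q] = 4 (Klein four Galois group).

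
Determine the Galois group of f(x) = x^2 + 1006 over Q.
Gal(K/Q) = Z/2Z (cyclic of order 2)

x^2 + 1006 is irreducible over Q since -1006 is not a rational square. The splitting field Q(sqrt(-1006)) has degree 2 over Q, and its unique nontrivial automorphism is sqrt(-1006) ↦ -sqrt(-1006). Hence Gal(Q(sqrt(-1006))/Q) = Z/2Z.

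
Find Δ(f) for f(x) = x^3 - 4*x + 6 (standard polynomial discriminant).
Δ = -716

For a depressed cubic x^3 + p x + q the discriminant is Δ = -4 p^3 - 27 q^2 = -4*(-4)^3 - 27*(6)^2 = 256 - 972 = -716.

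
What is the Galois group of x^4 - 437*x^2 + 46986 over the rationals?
Gal(K/Q) = V_4 (Klein four-group, Z/2Z × Z/2Z)

f factors as (x^2 - 191)(x^2 - 246), so the splitting field is K = Q(sqrt(191), sqrt(246)). The elements 191, 246, 46986 are all non-squares in Q, so sqrt(191) and sqrt(246) generate independent quadratic extensions. Thus [K:Q] = 4 and Gal(K/Q) is generated by the two order-2 automorphisms sqrt(191) ↦ -sqrt(191) and sqrt(246) ↦ -sqrt(246), giving V_4.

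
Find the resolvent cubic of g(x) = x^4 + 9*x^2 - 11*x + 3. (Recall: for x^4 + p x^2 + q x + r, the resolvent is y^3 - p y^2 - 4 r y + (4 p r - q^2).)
h(y) = y^3 - 9*y^2 - 12*y - 13

Identify coefficients: p = 9, q = -11, r = 3.
Plug into h(y) = y^3 - p y^2 - 4 r y + (4 p r - q^2):
  h(y) = y^3 - (9) y^2 - 4*(3) y + (4*(9)*(3) - (-11)^2)
       = y^3 + (-9) y^2 + (-12) y + (-13).
Simplifying: h(y) = y^3 - 9*y^2 - 12*y - 13.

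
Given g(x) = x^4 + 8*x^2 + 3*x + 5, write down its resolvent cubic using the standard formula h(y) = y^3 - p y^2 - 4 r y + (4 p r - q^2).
h(y) = y^3 - 8*y^2 - 20*y + 151

Identify coefficients: p = 8, q = 3, r = 5.
Plug into h(y) = y^3 - p y^2 - 4 r y + (4 p r - q^2):
  h(y) = y^3 - (8) y^2 - 4*(5) y + (4*(8)*(5) - (3)^2)
       = y^3 + (-8) y^2 + (-20) y + (151).
Simplifying: h(y) = y^3 - 8*y^2 - 20*y + 151.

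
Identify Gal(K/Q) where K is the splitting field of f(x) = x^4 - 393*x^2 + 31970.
Gal(K/Q) = V_4 (Klein four-group, Z/2Z × Z/2Z)

f factors as (x^2 - 278)(x^2 - 115), so the splitting field is K = Q(sqrt(278), sqrt(115)). The elements 278, 115, 31970 are all non-squares in Q, so sqrt(278) and sqrt(115) generate independent quadratic extensions. Thus [K:Q] = 4 and Gal(K/Q) is generated by the two order-2 automorphisms sqrt(278) ↦ -sqrt(278) and sqrt(115) ↦ -sqrt(115), giving V_4.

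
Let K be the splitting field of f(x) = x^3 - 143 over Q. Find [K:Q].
[K:Q] = 6

x^3 - 143 has one real root r = 143^(1/3) and two complex roots r*zeta_3, r*zeta_3^2 where zeta_3 = e^(2*pi*i/3). The splitting field is Q(r, zeta_3). [Q(r):Q] = 3 and [Q(zeta_3):Q] = 2 with gcd = 1, so [Q(r, zeta_3):Q] = 3 * 2 = 6.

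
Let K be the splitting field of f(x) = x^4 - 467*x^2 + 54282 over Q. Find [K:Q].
[K:Q] = 4

f factors as (x^2 - 249)(x^2 - 218); the splitting field is K = Q(sqrt(249), sqrt(218)). Since 249, 218, and 54282 are all non-squares in Q, the three subfields Q(sqrt(249)), Q(sqrt(218)), Q(sqrt(54282)) are distinct degree-2 extensions, so [K:Q] = 4 (Klein four Galois group).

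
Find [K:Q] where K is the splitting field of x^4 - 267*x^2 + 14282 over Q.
[K:Q] = 4

f factors as (x^2 - 193)(x^2 - 74); the splitting field is K = Q(sqrt(193), sqrt(74)). Since 193, 74, and 14282 are all non-squares in Q, the three subfields Q(sqrt(193)), Q(sqrt(74)), Q(sqrt(14282)) are distinct degree-2 extensions, so [K:Q] = 4 (Klein four Galois group).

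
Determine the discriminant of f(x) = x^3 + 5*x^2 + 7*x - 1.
Δ = -304

For x^3 + a x^2 + b x + c the discriminant is Δ = 18 a b c - 4 a^3 c + a^2 b^2 - 4 b^3 - 27 c^2.
Plug a = 5, b = 7, c = -1:
  18*(5)*(7)*(-1) - 4*(5)^3*(-1) + (5)^2*(7)^2 - 4*(7)^3 - 27*(-1)^2
  = -630 + (500) + 1225 + (-1372) + (-27)
  = -304.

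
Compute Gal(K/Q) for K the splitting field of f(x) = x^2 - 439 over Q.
Gal(K/Q) = Z/2Z (cyclic of order 2)

x^2 - 439 is irreducible over Q since 439 is not a rational square. The splitting field Q(sqrt(439)) has degree 2 over Q, and its unique nontrivial automorphism is sqrt(439) ↦ -sqrt(439). Hence Gal(Q(sqrt(439))/Q) = Z/2Z.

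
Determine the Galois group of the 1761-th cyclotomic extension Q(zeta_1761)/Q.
|Gal(Q(zeta_1761)/Q)| = phi(1761) = 1172; group ≅ (Z/1761Z)^* ≅ Z/2Z × Z/586Z

The n-th cyclotomic polynomial Φ_1761(x) is the minimal polynomial of zeta_1761 over Q and has degree phi(1761) = 1172. So Q(zeta_1761) is a degree-1172 Galois extension with Galois group (Z/1761Z)^*. By CRT, (Z/1761Z)^* ≅ (Z/3Z)^* × (Z/587Z)^*. Each prime-power unit group is (Z/3Z)^* ≅ Z/2Z; (Z/587Z)^* ≅ Z/586Z. Hence Gal(Q(zeta_1761)/Q) ≅ Z/2Z × Z/586Z.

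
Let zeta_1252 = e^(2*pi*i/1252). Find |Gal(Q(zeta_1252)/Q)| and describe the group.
|Gal(Q(zeta_1252)/Q)| = phi(1252) = 624; group ≅ (Z/1252Z)^* ≅ Z/2Z × Z/312Z

The n-th cyclotomic polynomial Φ_1252(x) is the minimal polynomial of zeta_1252 over Q and has degree phi(1252) = 624. So Q(zeta_1252) is a degree-624 Galois extension with Galois group (Z/1252Z)^*. By CRT, (Z/1252Z)^* ≅ (Z/4Z)^* × (Z/313Z)^*. Each prime-power unit group is (Z/4Z)^* ≅ Z/2Z; (Z/313Z)^* ≅ Z/312Z. Hence Gal(Q(zeta_1252)/Q) ≅ Z/2Z × Z/312Z.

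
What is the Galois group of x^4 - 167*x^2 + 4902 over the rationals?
Gal(K/Q) = V_4 (Klein four-group, Z/2Z × Z/2Z)

f factors as (x^2 - 38)(x^2 - 129), so the splitting field is K = Q(sqrt(38), sqrt(129)). The elements 38, 129, 4902 are all non-squares in Q, so sqrt(38) and sqrt(129) generate independent quadratic extensions. Thus [K:Q] = 4 and Gal(K/Q) is generated by the two order-2 automorphisms sqrt(38) ↦ -sqrt(38) and sqrt(129) ↦ -sqrt(129), giving V_4.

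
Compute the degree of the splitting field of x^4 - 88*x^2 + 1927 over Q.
[K:Q] = 4

f factors as (x^2 - 47)(x^2 - 41); the splitting field is K = Q(sqrt(47), sqrt(41)). Since 47, 41, and 1927 are all non-squares in Q, the three subfields Q(sqrt(47)), Q(sqrt(41)), Q(sqrt(1927)) are distinct degree-2 extensions, so [K:Q] = 4 (Klein four Galois group).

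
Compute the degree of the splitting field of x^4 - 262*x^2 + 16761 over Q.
[K:Q] = 4

f factors as (x^2 - 111)(x^2 - 151); the splitting field is K = Q(sqrt(111), sqrt(151)). Since 111, 151, and 16761 are all non-squares in Q, the three subfields Q(sqrt(111)), Q(sqrt(151)), Q(sqrt(16761)) are distinct degree-2 extensions, so [K:Q] = 4 (Klein four Galois group).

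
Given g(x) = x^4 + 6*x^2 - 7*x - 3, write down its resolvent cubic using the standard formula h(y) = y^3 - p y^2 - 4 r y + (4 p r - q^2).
h(y) = y^3 - 6*y^2 + 12*y - 121

Identify coefficients: p = 6, q = -7, r = -3.
Plug into h(y) = y^3 - p y^2 - 4 r y + (4 p r - q^2):
  h(y) = y^3 - (6) y^2 - 4*(-3) y + (4*(6)*(-3) - (-7)^2)
       = y^3 + (-6) y^2 + (12) y + (-121).
Simplifying: h(y) = y^3 - 6*y^2 + 12*y - 121.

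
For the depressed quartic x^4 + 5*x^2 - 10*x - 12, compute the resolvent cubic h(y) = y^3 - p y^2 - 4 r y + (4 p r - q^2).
h(y) = y^3 - 5*y^2 + 48*y - 340

Identify coefficients: p = 5, q = -10, r = -12.
Plug into h(y) = y^3 - p y^2 - 4 r y + (4 p r - q^2):
  h(y) = y^3 - (5) y^2 - 4*(-12) y + (4*(5)*(-12) - (-10)^2)
       = y^3 + (-5) y^2 + (48) y + (-340).
Simplifying: h(y) = y^3 - 5*y^2 + 48*y - 340.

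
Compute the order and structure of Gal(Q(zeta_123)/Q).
|Gal(Q(zeta_123)/Q)| = phi(123) = 80; group ≅ (Z/123Z)^* ≅ Z/2Z × Z/40Z

The n-th cyclotomic polynomial Φ_123(x) is the minimal polynomial of zeta_123 over Q and has degree phi(123) = 80. So Q(zeta_123) is a degree-80 Galois extension with Galois group (Z/123Z)^*. By CRT, (Z/123Z)^* ≅ (Z/3Z)^* × (Z/41Z)^*. Each prime-power unit group is (Z/3Z)^* ≅ Z/2Z; (Z/41Z)^* ≅ Z/40Z. Hence Gal(Q(zeta_123)/Q) ≅ Z/2Z × Z/40Z.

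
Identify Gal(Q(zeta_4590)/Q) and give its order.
|Gal(Q(zeta_4590)/Q)| = phi(4590) = 1152; group ≅ (Z/4590Z)^* ≅ Z/4Z × Z/16Z × Z/18Z

The n-th cyclotomic polynomial Φ_4590(x) is the minimal polynomial of zeta_4590 over Q and has degree phi(4590) = 1152. So Q(zeta_4590) is a degree-1152 Galois extension with Galois group (Z/4590Z)^*. By CRT, (Z/4590Z)^* ≅ (Z/2Z)^* × (Z/27Z)^* × (Z/5Z)^* × (Z/17Z)^*. Each prime-power unit group is (Z/2Z)^* ≅ trivial group (order 1); (Z/27Z)^* ≅ Z/18Z; (Z/5Z)^* ≅ Z/4Z; (Z/17Z)^* ≅ Z/16Z. Hence Gal(Q(zeta_4590)/Q) ≅ Z/4Z × Z/16Z × Z/18Z.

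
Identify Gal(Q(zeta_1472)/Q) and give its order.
|Gal(Q(zeta_1472)/Q)| = phi(1472) = 704; group ≅ (Z/1472Z)^* ≅ Z/2Z × Z/16Z × Z/22Z

The n-th cyclotomic polynomial Φ_1472(x) is the minimal polynomial of zeta_1472 over Q and has degree phi(1472) = 704. So Q(zeta_1472) is a degree-704 Galois extension with Galois group (Z/1472Z)^*. By CRT, (Z/1472Z)^* ≅ (Z/64Z)^* × (Z/23Z)^*. Each prime-power unit group is (Z/64Z)^* ≅ Z/2Z × Z/16Z; (Z/23Z)^* ≅ Z/22Z. Hence Gal(Q(zeta_1472)/Q) ≅ Z/2Z × Z/16Z × Z/22Z.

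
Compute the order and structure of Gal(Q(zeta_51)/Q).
|Gal(Q(zeta_51)/Q)| = phi(51) = 32; group ≅ (Z/51Z)^* ≅ Z/2Z × Z/16Z

The n-th cyclotomic polynomial Φ_51(x) is the minimal polynomial of zeta_51 over Q and has degree phi(51) = 32. So Q(zeta_51) is a degree-32 Galois extension with Galois group (Z/51Z)^*. By CRT, (Z/51Z)^* ≅ (Z/3Z)^* × (Z/17Z)^*. Each prime-power unit group is (Z/3Z)^* ≅ Z/2Z; (Z/17Z)^* ≅ Z/16Z. Hence Gal(Q(zeta_51)/Q) ≅ Z/2Z × Z/16Z.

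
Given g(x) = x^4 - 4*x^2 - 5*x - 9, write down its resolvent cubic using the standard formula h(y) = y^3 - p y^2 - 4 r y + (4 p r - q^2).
h(y) = y^3 + 4*y^2 + 36*y + 119

Identify coefficients: p = -4, q = -5, r = -9.
Plug into h(y) = y^3 - p y^2 - 4 r y + (4 p r - q^2):
  h(y) = y^3 - (-4) y^2 - 4*(-9) y + (4*(-4)*(-9) - (-5)^2)
       = y^3 + (4) y^2 + (36) y + (119).
Simplifying: h(y) = y^3 + 4*y^2 + 36*y + 119.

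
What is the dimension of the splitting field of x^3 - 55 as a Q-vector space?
[K:Q] = 6

x^3 - 55 has one real root r = 55^(1/3) and two complex roots r*zeta_3, r*zeta_3^2 where zeta_3 = e^(2*pi*i/3). The splitting field is Q(r, zeta_3). [Q(r):Q] = 3 and [Q(zeta_3):Q] = 2 with gcd = 1, so [Q(r, zeta_3):Q] = 3 * 2 = 6.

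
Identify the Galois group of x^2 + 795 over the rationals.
Gal(K/Q) = Z/2Z (cyclic of order 2)

x^2 + 795 is irreducible over Q since -795 is not a rational square. The splitting field Q(sqrt(-795)) has degree 2 over Q, and its unique nontrivial automorphism is sqrt(-795) ↦ -sqrt(-795). Hence Gal(Q(sqrt(-795))/Q) = Z/2Z.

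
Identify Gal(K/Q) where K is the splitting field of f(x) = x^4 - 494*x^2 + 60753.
Gal(K/Q) = V_4 (Klein four-group, Z/2Z × Z/2Z)

f factors as (x^2 - 231)(x^2 - 263), so the splitting field is K = Q(sqrt(231), sqrt(263)). The elements 231, 263, 60753 are all non-squares in Q, so sqrt(231) and sqrt(263) generate independent quadratic extensions. Thus [K:Q] = 4 and Gal(K/Q) is generated by the two order-2 automorphisms sqrt(231) ↦ -sqrt(231) and sqrt(263) ↦ -sqrt(263), giving V_4.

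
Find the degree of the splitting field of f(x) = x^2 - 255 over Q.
[K:Q] = 2

The polynomial x^2 - 255 is irreducible over Q since 255 is not a perfect square. Its splitting field is Q(sqrt(255)), which has degree 2 over Q.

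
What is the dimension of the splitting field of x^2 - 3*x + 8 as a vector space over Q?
[K:Q] = 2

The discriminant of x^2 + (-3)*x + (8) is b^2 - 4c = 9 - (32) = -23. Since -23 is not a perfect square in Q, the polynomial is irreducible over Q. Its two roots generate a degree-2 extension, so [K:Q] = 2.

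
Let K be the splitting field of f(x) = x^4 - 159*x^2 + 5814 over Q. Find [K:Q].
[K:Q] = 4

f factors as (x^2 - 57)(x^2 - 102); the splitting field is K = Q(sqrt(57), sqrt(102)). Since 57, 102, and 5814 are all non-squares in Q, the three subfields Q(sqrt(57)), Q(sqrt(102)), Q(sqrt(5814)) are distinct degree-2 extensions, so [K:Q] = 4 (Klein four Galois group).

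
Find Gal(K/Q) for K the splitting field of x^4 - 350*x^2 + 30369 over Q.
Gal(K/Q) = V_4 (Klein four-group, Z/2Z × Z/2Z)

f factors as (x^2 - 191)(x^2 - 159), so the splitting field is K = Q(sqrt(191), sqrt(159)). The elements 191, 159, 30369 are all non-squares in Q, so sqrt(191) and sqrt(159) generate independent quadratic extensions. Thus [K:Q] = 4 and Gal(K/Q) is generated by the two order-2 automorphisms sqrt(191) ↦ -sqrt(191) and sqrt(159) ↦ -sqrt(159), giving V_4.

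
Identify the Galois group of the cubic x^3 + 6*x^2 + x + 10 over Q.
Gal(K/Q) = S_3 (symmetric group of order 6)

Compute the discriminant of x^3 + (6)*x^2 + (1)*x + (10): Δ = -10228. Since Δ is not a rational square, the Galois group is not contained in A_3; it must be the full S_3 (irreducibility of the cubic rules out anything smaller).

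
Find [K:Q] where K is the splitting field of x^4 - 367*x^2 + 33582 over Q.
[K:Q] = 4

f factors as (x^2 - 174)(x^2 - 193); the splitting field is K = Q(sqrt(174), sqrt(193)). Since 174, 193, and 33582 are all non-squares in Q, the three subfields Q(sqrt(174)), Q(sqrt(193)), Q(sqrt(33582)) are distinct degree-2 extensions, so [K:Q] = 4 (Klein four Galois group).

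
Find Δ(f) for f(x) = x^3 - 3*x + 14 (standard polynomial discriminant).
Δ = -5184

For a depressed cubic x^3 + p x + q the discriminant is Δ = -4 p^3 - 27 q^2 = -4*(-3)^3 - 27*(14)^2 = 108 - 5292 = -5184.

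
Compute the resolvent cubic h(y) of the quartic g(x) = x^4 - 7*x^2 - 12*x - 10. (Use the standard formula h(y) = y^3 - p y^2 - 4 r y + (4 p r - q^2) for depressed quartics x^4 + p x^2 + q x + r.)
h(y) = y^3 + 7*y^2 + 40*y + 136

Identify coefficients: p = -7, q = -12, r = -10.
Plug into h(y) = y^3 - p y^2 - 4 r y + (4 p r - q^2):
  h(y) = y^3 - (-7) y^2 - 4*(-10) y + (4*(-7)*(-10) - (-12)^2)
       = y^3 + (7) y^2 + (40) y + (136).
Simplifying: h(y) = y^3 + 7*y^2 + 40*y + 136.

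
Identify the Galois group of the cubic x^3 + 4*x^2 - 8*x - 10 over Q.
Gal(K/Q) = S_3 (symmetric group of order 6)

Compute the discriminant of x^3 + (4)*x^2 + (-8)*x + (-10): Δ = 8692. Since Δ is not a rational square, the Galois group is not contained in A_3; it must be the full S_3 (irreducibility of the cubic rules out anything smaller).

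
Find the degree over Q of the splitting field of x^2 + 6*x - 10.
[K:Q] = 2

The discriminant of x^2 + (6)*x + (-10) is b^2 - 4c = 36 - (-40) = 76. Since 76 is not a perfect square in Q, the polynomial is irreducible over Q. Its two roots generate a degree-2 extension, so [K:Q] = 2.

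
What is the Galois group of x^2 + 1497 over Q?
Gal(K/Q) = Z/2Z (cyclic of order 2)

x^2 + 1497 is irreducible over Q since -1497 is not a rational square. The splitting field Q(sqrt(-1497)) has degree 2 over Q, and its unique nontrivial automorphism is sqrt(-1497) ↦ -sqrt(-1497). Hence Gal(Q(sqrt(-1497))/Q) = Z/2Z.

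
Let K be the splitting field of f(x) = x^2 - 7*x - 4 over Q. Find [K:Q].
[K:Q] = 2

The discriminant of x^2 + (-7)*x + (-4) is b^2 - 4c = 49 - (-16) = 65. Since 65 is not a perfect square in Q, the polynomial is irreducible over Q. Its two roots generate a degree-2 extension, so [K:Q] = 2.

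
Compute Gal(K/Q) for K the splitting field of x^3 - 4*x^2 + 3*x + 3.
Gal(K/Q) = S_3 (symmetric group of order 6)

Compute the discriminant of x^3 + (-4)*x^2 + (3)*x + (3): Δ = -87. Since Δ is not a rational square, the Galois group is not contained in A_3; it must be the full S_3 (irreducibility of the cubic rules out anything smaller).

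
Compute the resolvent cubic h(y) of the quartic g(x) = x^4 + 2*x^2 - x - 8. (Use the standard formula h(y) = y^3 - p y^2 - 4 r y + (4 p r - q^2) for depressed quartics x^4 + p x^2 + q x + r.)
h(y) = y^3 - 2*y^2 + 32*y - 65

Identify coefficients: p = 2, q = -1, r = -8.
Plug into h(y) = y^3 - p y^2 - 4 r y + (4 p r - q^2):
  h(y) = y^3 - (2) y^2 - 4*(-8) y + (4*(2)*(-8) - (-1)^2)
       = y^3 + (-2) y^2 + (32) y + (-65).
Simplifying: h(y) = y^3 - 2*y^2 + 32*y - 65.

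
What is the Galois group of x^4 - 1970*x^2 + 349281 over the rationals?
Gal(K/Q) = Z/2Z (cyclic of order 2)

f factors as (x^2 - 1773)(x^2 - 197), so the splitting field is K = Q(sqrt(1773), sqrt(197)). The squarefree part of 1773 is 197 and the squarefree part of 197 is also 197, so sqrt(1773) and sqrt(197) are both rational multiples of sqrt(197). Hence Q(sqrt(1773)) = Q(sqrt(197)) = Q(sqrt(197)), and the splitting field collapses to a single degree-2 extension with Galois group Z/2Z.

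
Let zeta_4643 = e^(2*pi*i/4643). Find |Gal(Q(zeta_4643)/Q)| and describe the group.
|Gal(Q(zeta_4643)/Q)| = phi(4643) = 4642; group ≅ (Z/4643Z)^* ≅ Z/4642Z

The n-th cyclotomic polynomial Φ_4643(x) is the minimal polynomial of zeta_4643 over Q and has degree phi(4643) = 4642. So Q(zeta_4643) is a degree-4642 Galois extension with Galois group (Z/4643Z)^*. (Z/4643Z)^* is cyclic since 4643 is an odd prime power (or 4). Hence Gal(Q(zeta_4643)/Q) ≅ Z/4642Z.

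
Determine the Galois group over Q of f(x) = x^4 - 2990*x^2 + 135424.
Gal(K/Q) = Z/2Z (cyclic of order 2)

f factors as (x^2 - 2944)(x^2 - 46), so the splitting field is K = Q(sqrt(2944), sqrt(46)). The squarefree part of 2944 is 46 and the squarefree part of 46 is also 46, so sqrt(2944) and sqrt(46) are both rational multiples of sqrt(46). Hence Q(sqrt(2944)) = Q(sqrt(46)) = Q(sqrt(46)), and the splitting field collapses to a single degree-2 extension with Galois group Z/2Z.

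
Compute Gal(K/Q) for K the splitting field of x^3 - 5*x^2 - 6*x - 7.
Gal(K/Q) = S_3 (symmetric group of order 6)

Compute the discriminant of x^3 + (-5)*x^2 + (-6)*x + (-7): Δ = -6839. Since Δ is not a rational square, the Galois group is not contained in A_3; it must be the full S_3 (irreducibility of the cubic rules out anything smaller).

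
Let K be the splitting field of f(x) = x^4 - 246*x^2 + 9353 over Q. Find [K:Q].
[K:Q] = 4

f factors as (x^2 - 199)(x^2 - 47); the splitting field is K = Q(sqrt(199), sqrt(47)). Since 199, 47, and 9353 are all non-squares in Q, the three subfields Q(sqrt(199)), Q(sqrt(47)), Q(sqrt(9353)) are distinct degree-2 extensions, so [K:Q] = 4 (Klein four Galois group).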